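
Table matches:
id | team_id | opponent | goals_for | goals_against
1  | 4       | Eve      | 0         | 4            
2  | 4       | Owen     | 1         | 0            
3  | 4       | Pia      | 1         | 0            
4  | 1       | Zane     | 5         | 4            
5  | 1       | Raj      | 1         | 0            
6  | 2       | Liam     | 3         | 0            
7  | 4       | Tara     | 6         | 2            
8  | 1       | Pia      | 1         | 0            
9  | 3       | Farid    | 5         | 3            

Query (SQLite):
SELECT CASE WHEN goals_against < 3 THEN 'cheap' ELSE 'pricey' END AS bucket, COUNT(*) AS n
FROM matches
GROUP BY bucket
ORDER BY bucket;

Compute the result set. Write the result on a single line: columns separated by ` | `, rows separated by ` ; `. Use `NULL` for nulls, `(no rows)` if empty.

Bucket rows by goals_against < 3 → 'cheap' else 'pricey'; count each bucket.

cheap | 6 ; pricey | 3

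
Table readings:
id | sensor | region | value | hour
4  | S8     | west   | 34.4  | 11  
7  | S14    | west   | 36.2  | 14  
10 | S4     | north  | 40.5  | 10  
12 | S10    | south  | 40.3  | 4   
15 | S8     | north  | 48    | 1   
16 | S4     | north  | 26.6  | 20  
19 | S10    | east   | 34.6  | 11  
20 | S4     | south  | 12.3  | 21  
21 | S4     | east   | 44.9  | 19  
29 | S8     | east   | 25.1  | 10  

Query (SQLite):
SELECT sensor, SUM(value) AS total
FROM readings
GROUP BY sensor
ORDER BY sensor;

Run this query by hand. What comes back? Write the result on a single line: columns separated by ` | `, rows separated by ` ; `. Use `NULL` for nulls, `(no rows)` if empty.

S10 | 74.9 ; S14 | 36.2 ; S4 | 124.3 ; S8 | 107.5

Partition readings by sensor; compute SUM(value) within each group.
  S10: ids {12, 19} → SUM(value)=74.9
  S14: ids {7} → SUM(value)=36.2
  S4: ids {10, 16, 20, 21} → SUM(value)=124.3
  S8: ids {4, 15, 29} → SUM(value)=107.5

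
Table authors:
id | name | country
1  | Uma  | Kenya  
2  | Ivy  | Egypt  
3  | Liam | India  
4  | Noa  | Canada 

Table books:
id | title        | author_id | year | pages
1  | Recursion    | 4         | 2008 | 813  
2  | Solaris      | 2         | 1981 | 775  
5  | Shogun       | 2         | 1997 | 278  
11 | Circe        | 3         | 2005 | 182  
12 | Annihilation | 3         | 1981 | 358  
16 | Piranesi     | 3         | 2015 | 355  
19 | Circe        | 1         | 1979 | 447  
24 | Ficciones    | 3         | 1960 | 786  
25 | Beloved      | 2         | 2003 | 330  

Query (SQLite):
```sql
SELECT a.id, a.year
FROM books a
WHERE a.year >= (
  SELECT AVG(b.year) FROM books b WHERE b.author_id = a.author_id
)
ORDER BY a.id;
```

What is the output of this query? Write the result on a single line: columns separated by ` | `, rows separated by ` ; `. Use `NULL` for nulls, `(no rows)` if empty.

1 | 2008 ; 5 | 1997 ; 11 | 2005 ; 16 | 2015 ; 19 | 1979 ; 25 | 2003

For each books row a, compute AVG(year) over rows sharing a.author_id.
Keep row a if a.year >= that per-group AVG.
  author_id=1: AVG(year) = 1979.0
  author_id=2: AVG(year) = 1993.666667
  author_id=3: AVG(year) = 1990.25
  author_id=4: AVG(year) = 2008.0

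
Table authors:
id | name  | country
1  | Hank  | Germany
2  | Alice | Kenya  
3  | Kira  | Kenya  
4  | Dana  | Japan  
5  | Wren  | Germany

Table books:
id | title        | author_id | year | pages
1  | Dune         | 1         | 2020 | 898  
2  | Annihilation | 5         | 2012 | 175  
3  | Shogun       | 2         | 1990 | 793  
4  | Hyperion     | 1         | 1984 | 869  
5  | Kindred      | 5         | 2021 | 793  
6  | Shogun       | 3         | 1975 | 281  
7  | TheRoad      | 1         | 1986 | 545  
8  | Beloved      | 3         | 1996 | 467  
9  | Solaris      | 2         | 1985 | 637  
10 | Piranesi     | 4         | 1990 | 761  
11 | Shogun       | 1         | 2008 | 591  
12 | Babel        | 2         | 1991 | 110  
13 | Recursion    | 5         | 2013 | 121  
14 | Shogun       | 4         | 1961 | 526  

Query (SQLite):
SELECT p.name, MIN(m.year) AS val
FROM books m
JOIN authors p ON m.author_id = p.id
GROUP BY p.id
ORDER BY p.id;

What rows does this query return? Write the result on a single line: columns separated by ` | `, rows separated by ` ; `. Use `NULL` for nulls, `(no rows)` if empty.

Join each books row to its authors via author_id.
Group joined rows by authors.id; compute MIN(m.year) per group.
  1: ids {1, 4, 7, 11} → MIN(m.year)=1984
  2: ids {3, 9, 12} → MIN(m.year)=1985
  3: ids {6, 8} → MIN(m.year)=1975
  4: ids {10, 14} → MIN(m.year)=1961
  5: ids {2, 5, 13} → MIN(m.year)=2012

Hank | 1984 ; Alice | 1985 ; Kira | 1975 ; Dana | 1961 ; Wren | 2012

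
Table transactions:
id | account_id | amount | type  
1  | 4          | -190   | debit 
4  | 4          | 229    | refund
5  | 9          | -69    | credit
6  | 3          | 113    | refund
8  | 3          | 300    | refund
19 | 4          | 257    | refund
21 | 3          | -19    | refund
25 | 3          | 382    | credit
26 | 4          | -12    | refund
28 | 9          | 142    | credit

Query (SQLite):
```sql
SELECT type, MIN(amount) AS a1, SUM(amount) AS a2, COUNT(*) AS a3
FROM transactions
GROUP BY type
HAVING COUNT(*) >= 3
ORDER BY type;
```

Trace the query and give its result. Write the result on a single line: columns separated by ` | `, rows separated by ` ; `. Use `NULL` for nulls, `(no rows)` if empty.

Group transactions by type.
Per group compute: MIN(amount), SUM(amount), COUNT(*).
HAVING: drop groups with fewer than 3 rows.
  credit: ids {5, 25, 28} → MIN(amount)=-69, SUM(amount)=455, COUNT(*)=3
  debit: ids {1} → MIN(amount)=-190, SUM(amount)=-190, COUNT(*)=1
  refund: ids {4, 6, 8, 19, 21, 26} → MIN(amount)=-19, SUM(amount)=868, COUNT(*)=6

credit | -69 | 455 | 3 ; refund | -19 | 868 | 6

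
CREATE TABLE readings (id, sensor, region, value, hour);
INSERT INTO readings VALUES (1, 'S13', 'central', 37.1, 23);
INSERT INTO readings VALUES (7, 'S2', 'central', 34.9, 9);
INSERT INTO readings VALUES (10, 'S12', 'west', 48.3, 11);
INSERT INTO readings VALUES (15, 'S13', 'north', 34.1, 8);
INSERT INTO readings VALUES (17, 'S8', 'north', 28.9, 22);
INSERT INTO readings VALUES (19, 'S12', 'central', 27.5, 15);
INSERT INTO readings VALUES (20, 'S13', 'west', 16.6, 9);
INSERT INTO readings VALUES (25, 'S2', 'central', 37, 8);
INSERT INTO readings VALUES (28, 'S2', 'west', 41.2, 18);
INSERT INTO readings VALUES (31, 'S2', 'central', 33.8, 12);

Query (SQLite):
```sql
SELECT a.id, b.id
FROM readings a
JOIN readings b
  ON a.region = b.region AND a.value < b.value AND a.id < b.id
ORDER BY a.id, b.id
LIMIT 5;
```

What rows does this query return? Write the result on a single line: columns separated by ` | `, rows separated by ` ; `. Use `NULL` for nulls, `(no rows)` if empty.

Pairs (a,b) with same region, a.value < b.value, a.id < b.id.
region groups: central:{1,7,19,25,31} north:{15,17} west:{10,20,28}
Ordered by (a.id, b.id); first 5.

7 | 25 ; 19 | 25 ; 19 | 31 ; 20 | 28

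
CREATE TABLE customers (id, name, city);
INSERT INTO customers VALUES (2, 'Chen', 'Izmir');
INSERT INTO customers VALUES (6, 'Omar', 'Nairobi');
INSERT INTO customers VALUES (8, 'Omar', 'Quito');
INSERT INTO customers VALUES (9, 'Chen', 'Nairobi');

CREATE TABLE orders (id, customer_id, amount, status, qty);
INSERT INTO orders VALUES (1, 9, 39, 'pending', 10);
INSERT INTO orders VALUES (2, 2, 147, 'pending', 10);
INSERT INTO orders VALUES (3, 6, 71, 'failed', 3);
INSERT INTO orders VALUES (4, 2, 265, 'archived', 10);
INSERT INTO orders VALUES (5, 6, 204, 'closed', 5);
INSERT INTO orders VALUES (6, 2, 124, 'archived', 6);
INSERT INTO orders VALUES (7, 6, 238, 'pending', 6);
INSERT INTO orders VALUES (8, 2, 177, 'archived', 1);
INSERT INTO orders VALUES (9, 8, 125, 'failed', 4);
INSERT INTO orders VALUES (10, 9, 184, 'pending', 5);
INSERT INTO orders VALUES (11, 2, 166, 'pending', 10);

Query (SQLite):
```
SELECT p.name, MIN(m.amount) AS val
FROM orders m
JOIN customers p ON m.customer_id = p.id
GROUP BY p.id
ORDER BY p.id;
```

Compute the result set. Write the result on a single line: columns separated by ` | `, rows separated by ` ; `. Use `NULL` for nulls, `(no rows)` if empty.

Join each orders row to its customers via customer_id.
Group joined rows by customers.id; compute MIN(m.amount) per group.
  2: ids {2, 4, 6, 8, 11} → MIN(m.amount)=124
  6: ids {3, 5, 7} → MIN(m.amount)=71
  8: ids {9} → MIN(m.amount)=125
  9: ids {1, 10} → MIN(m.amount)=39

Chen | 124 ; Omar | 71 ; Omar | 125 ; Chen | 39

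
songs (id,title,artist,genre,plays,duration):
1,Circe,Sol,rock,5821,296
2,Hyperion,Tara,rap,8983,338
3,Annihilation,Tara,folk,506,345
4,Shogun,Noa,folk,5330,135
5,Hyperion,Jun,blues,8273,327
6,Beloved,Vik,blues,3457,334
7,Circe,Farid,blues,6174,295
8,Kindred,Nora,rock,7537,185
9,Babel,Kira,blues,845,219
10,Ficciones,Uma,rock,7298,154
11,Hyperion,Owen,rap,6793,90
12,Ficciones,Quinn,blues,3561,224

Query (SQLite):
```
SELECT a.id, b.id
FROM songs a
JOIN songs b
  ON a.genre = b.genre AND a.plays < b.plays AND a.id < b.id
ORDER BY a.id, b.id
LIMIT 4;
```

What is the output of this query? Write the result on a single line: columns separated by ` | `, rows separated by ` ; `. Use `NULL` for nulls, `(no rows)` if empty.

Pairs (a,b) with same genre, a.plays < b.plays, a.id < b.id.
genre groups: blues:{5,6,7,9,12} folk:{3,4} rap:{2,11} rock:{1,8,10}
Ordered by (a.id, b.id); first 4.

1 | 8 ; 1 | 10 ; 3 | 4 ; 6 | 7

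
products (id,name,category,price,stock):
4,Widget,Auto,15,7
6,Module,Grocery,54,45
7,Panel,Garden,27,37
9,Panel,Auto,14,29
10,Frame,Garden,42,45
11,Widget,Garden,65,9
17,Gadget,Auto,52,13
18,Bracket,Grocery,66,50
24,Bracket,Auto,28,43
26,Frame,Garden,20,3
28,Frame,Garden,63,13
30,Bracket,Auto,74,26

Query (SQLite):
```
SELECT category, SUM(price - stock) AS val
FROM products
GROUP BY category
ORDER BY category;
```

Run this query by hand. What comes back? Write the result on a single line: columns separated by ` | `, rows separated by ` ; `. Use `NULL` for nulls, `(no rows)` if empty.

Auto | 65 ; Garden | 110 ; Grocery | 25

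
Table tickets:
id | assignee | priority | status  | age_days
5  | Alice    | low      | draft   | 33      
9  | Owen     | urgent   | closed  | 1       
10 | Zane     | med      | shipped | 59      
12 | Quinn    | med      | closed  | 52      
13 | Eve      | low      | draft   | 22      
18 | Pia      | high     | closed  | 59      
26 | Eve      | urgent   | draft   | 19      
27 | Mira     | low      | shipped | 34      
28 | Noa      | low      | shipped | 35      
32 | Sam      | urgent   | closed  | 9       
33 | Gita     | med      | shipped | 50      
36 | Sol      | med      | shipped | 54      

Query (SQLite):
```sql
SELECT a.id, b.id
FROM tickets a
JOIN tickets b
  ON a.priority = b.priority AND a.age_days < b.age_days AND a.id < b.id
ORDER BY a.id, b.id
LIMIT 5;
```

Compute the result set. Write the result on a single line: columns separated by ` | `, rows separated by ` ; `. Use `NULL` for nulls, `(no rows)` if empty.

Pairs (a,b) with same priority, a.age_days < b.age_days, a.id < b.id.
priority groups: high:{18} low:{5,13,27,28} med:{10,12,33,36} urgent:{9,26,32}
Ordered by (a.id, b.id); first 5.

5 | 27 ; 5 | 28 ; 9 | 26 ; 9 | 32 ; 12 | 36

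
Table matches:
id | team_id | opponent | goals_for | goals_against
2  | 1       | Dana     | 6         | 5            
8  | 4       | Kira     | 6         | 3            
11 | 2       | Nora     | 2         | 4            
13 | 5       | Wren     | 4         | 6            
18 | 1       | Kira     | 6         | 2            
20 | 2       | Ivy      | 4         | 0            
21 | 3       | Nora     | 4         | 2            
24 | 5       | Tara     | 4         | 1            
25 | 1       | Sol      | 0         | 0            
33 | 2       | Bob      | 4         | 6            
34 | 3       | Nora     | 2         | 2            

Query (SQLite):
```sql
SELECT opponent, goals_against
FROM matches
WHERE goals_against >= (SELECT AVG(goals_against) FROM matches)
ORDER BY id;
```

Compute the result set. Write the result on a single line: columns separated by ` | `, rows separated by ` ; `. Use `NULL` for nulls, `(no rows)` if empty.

Scalar subquery: AVG(goals_against) over all matches rows = 2.818182 (≈; comparison uses full precision).
Keep rows where goals_against >= that value.

Dana | 5 ; Kira | 3 ; Nora | 4 ; Wren | 6 ; Bob | 6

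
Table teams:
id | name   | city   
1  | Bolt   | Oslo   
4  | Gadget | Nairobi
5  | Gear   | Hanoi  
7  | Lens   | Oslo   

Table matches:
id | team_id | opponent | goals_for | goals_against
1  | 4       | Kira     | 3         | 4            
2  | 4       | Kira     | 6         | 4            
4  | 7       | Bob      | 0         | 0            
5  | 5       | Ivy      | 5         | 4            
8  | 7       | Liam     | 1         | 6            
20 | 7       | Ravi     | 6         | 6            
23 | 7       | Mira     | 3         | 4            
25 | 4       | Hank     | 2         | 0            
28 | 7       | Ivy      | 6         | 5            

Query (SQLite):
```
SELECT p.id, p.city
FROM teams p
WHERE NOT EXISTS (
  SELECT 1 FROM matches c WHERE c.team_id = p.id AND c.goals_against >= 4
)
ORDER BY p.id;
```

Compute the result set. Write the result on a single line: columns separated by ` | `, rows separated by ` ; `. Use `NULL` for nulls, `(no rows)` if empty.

For each teams row, check whether any matches with matching team_id has goals_against >= 4.
Keep rows where that is false.

1 | Oslo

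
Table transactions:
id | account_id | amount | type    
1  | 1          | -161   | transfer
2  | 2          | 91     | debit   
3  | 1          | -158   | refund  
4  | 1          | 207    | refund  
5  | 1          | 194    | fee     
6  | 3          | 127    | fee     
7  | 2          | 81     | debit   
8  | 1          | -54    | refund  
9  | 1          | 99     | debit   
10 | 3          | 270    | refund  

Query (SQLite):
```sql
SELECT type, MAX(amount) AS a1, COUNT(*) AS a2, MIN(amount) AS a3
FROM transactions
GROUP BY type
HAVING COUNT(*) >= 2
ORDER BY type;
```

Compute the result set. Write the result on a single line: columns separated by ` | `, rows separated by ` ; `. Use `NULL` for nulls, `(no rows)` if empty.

debit | 99 | 3 | 81 ; fee | 194 | 2 | 127 ; refund | 270 | 4 | -158

Group transactions by type.
Per group compute: MAX(amount), COUNT(*), MIN(amount).
HAVING: drop groups with fewer than 2 rows.
  debit: ids {2, 7, 9} → MAX(amount)=99, COUNT(*)=3, MIN(amount)=81
  fee: ids {5, 6} → MAX(amount)=194, COUNT(*)=2, MIN(amount)=127
  refund: ids {3, 4, 8, 10} → MAX(amount)=270, COUNT(*)=4, MIN(amount)=-158
  transfer: ids {1} → MAX(amount)=-161, COUNT(*)=1, MIN(amount)=-161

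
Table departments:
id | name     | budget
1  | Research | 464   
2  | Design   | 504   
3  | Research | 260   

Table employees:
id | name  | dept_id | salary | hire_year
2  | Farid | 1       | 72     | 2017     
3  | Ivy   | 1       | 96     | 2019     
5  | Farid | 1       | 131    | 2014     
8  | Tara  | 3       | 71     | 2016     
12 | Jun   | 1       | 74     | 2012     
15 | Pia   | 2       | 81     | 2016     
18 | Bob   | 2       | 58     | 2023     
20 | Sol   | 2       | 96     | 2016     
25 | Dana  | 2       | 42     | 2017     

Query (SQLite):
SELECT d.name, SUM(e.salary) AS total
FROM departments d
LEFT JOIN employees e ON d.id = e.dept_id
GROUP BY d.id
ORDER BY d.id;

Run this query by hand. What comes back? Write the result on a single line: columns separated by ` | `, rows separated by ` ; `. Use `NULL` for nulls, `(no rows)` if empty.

Research | 373 ; Design | 277 ; Research | 71

LEFT JOIN keeps every departments row; unmatched ones get NULL for employees columns.
Group by departments.id and compute SUM(e.salary). SUM over an all-NULL group is NULL.
  1: ids {2, 3, 5, 12} → SUM(e.salary)=373
  2: ids {15, 18, 20, 25} → SUM(e.salary)=277
  3: ids {8} → SUM(e.salary)=71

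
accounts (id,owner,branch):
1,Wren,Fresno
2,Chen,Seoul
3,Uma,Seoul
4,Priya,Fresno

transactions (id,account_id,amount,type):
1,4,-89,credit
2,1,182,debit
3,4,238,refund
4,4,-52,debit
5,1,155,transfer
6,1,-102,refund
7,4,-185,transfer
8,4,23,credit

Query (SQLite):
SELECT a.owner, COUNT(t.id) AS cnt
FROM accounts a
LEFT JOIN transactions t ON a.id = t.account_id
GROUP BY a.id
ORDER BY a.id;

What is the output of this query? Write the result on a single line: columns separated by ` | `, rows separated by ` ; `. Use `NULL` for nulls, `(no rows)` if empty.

LEFT JOIN keeps every accounts row; unmatched ones get NULL for transactions columns.
Group by accounts.id and compute COUNT(t.id). COUNT(col) of an all-NULL group is 0.
  1: ids {2, 5, 6} → COUNT(t.id)=3
  2: ids {—} → COUNT(t.id)=0
  3: ids {—} → COUNT(t.id)=0
  4: ids {1, 3, 4, 7, 8} → COUNT(t.id)=5

Wren | 3 ; Chen | 0 ; Uma | 0 ; Priya | 5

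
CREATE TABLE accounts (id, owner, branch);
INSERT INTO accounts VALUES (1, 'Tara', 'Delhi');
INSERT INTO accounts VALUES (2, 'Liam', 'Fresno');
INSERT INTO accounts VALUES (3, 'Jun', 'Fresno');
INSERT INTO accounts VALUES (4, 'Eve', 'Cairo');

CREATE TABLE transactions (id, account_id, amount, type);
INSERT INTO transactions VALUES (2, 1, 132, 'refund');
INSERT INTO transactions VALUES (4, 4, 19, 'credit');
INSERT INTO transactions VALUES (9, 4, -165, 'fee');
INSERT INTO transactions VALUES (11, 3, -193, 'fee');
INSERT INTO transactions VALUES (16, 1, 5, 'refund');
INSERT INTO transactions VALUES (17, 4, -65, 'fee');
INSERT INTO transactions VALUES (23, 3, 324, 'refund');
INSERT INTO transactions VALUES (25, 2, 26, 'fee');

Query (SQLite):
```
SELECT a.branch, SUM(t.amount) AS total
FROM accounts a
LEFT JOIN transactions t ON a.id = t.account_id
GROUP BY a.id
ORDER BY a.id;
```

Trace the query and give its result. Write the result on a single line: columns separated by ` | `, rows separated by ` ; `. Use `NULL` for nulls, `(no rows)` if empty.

LEFT JOIN keeps every accounts row; unmatched ones get NULL for transactions columns.
Group by accounts.id and compute SUM(t.amount). SUM over an all-NULL group is NULL.
  1: ids {2, 16} → SUM(t.amount)=137
  2: ids {25} → SUM(t.amount)=26
  3: ids {11, 23} → SUM(t.amount)=131
  4: ids {4, 9, 17} → SUM(t.amount)=-211

Delhi | 137 ; Fresno | 26 ; Fresno | 131 ; Cairo | -211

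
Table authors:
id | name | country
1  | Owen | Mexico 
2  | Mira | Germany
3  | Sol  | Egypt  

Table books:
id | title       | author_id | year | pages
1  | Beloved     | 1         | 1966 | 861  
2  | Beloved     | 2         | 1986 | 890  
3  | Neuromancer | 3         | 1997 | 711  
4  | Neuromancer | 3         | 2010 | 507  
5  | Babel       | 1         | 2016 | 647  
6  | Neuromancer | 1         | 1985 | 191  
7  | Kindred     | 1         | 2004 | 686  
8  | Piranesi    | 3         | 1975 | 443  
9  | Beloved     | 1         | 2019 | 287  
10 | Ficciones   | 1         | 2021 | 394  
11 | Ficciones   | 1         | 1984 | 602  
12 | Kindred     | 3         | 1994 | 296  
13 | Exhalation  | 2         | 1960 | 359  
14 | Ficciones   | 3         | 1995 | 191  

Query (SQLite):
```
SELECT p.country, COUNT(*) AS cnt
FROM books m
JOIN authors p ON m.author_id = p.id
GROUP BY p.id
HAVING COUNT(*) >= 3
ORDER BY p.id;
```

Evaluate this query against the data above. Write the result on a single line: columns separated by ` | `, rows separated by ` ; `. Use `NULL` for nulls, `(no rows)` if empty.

Mexico | 7 ; Egypt | 5

Join each books row to its authors via author_id.
Group joined rows by authors.id; compute COUNT(*) per group.
HAVING: keep groups with count ≥ 3.
  1: ids {1, 5, 6, 7, 9, 10, 11} → COUNT(*)=7
  2: ids {2, 13} → COUNT(*)=2
  3: ids {3, 4, 8, 12, 14} → COUNT(*)=5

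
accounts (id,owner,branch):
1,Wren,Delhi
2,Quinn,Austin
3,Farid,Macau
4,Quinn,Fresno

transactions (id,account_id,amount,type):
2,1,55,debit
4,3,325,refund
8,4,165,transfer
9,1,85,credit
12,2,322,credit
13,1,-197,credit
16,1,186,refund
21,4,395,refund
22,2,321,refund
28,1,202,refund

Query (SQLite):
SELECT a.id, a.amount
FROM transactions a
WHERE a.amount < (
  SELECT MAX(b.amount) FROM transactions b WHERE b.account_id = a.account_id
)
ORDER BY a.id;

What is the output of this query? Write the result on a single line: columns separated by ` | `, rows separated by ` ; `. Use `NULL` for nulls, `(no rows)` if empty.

For each transactions row a, compute MAX(amount) over rows sharing a.account_id.
Keep row a if a.amount < that per-group MAX.
  account_id=1: MAX(amount) = 202
  account_id=2: MAX(amount) = 322
  account_id=3: MAX(amount) = 325
  account_id=4: MAX(amount) = 395

2 | 55 ; 8 | 165 ; 9 | 85 ; 13 | -197 ; 16 | 186 ; 22 | 321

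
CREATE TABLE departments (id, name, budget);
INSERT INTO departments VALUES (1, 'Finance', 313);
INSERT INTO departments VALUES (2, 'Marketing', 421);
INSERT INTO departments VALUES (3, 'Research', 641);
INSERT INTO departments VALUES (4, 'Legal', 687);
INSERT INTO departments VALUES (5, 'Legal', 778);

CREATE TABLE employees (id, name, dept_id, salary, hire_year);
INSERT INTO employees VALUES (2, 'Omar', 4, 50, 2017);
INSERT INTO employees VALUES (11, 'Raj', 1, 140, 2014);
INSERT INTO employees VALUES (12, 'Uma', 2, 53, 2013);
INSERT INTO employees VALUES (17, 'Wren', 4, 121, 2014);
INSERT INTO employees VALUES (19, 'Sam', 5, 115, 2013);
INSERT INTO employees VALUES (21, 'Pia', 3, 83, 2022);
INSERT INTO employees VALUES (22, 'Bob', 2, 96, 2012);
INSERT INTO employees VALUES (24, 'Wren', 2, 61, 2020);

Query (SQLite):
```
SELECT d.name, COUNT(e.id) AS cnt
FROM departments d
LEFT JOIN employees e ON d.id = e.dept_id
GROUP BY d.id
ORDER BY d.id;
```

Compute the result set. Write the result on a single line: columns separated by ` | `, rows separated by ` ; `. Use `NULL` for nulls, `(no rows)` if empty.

Finance | 1 ; Marketing | 3 ; Research | 1 ; Legal | 2 ; Legal | 1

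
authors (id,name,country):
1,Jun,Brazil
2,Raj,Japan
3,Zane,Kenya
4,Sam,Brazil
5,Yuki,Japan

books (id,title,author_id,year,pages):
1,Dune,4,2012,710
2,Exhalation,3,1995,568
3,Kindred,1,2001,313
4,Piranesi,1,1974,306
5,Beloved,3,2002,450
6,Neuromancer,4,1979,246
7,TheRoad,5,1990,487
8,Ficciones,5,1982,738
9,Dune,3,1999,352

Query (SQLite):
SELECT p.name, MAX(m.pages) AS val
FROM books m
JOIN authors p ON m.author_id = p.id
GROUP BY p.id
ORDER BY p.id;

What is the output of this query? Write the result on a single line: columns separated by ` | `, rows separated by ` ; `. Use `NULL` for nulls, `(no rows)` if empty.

Jun | 313 ; Zane | 568 ; Sam | 710 ; Yuki | 738

Join each books row to its authors via author_id.
Group joined rows by authors.id; compute MAX(m.pages) per group.
  1: ids {3, 4} → MAX(m.pages)=313
  3: ids {2, 5, 9} → MAX(m.pages)=568
  4: ids {1, 6} → MAX(m.pages)=710
  5: ids {7, 8} → MAX(m.pages)=738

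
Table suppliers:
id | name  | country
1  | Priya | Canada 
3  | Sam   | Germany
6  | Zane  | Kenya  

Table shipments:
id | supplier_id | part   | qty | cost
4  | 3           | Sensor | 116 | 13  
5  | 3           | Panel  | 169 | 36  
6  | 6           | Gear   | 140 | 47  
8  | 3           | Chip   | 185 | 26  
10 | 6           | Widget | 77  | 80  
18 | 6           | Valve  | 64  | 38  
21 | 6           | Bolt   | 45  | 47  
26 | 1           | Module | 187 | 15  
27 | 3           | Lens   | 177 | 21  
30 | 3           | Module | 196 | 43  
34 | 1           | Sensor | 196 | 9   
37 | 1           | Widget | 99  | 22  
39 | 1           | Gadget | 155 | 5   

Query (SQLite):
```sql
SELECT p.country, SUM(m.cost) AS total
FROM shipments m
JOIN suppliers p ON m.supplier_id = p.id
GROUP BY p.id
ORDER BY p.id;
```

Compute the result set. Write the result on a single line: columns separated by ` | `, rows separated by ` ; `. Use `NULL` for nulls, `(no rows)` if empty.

Join each shipments row to its suppliers via supplier_id.
Group joined rows by suppliers.id; compute SUM(m.cost) per group.
  1: ids {26, 34, 37, 39} → SUM(m.cost)=51
  3: ids {4, 5, 8, 27, 30} → SUM(m.cost)=139
  6: ids {6, 10, 18, 21} → SUM(m.cost)=212

Canada | 51 ; Germany | 139 ; Kenya | 212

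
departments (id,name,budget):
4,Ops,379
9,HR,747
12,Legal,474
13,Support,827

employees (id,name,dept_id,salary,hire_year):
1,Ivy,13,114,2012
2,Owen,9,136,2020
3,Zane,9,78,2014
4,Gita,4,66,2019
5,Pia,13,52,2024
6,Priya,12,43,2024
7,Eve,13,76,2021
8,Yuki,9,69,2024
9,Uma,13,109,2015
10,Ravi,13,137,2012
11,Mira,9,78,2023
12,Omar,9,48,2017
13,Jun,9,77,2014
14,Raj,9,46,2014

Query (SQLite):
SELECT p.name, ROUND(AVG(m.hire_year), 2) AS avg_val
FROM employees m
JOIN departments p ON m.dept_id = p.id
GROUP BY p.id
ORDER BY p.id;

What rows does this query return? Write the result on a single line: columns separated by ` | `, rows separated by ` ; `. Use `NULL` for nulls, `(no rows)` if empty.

Join each employees row to its departments via dept_id.
Group joined rows by departments.id; compute ROUND(AVG(m.hire_year), 2) per group.
  4: ids {4} → ROUND(AVG(m.hire_year), 2)=2019
  9: ids {2, 3, 8, 11, 12, 13, 14} → ROUND(AVG(m.hire_year), 2)=2018
  12: ids {6} → ROUND(AVG(m.hire_year), 2)=2024
  13: ids {1, 5, 7, 9, 10} → ROUND(AVG(m.hire_year), 2)=2016.8

Ops | 2019 ; HR | 2018 ; Legal | 2024 ; Support | 2016.8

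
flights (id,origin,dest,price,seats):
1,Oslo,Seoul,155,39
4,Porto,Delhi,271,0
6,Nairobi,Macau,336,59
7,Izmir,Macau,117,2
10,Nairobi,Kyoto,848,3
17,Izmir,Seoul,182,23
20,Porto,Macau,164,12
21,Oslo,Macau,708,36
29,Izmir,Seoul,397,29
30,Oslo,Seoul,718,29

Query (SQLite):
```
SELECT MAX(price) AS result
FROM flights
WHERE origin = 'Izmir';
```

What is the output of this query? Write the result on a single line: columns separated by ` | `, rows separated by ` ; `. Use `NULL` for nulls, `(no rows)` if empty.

Rows where origin='Izmir' → price values: [117, 182, 397].
MAX of non-NULL values = 397.

397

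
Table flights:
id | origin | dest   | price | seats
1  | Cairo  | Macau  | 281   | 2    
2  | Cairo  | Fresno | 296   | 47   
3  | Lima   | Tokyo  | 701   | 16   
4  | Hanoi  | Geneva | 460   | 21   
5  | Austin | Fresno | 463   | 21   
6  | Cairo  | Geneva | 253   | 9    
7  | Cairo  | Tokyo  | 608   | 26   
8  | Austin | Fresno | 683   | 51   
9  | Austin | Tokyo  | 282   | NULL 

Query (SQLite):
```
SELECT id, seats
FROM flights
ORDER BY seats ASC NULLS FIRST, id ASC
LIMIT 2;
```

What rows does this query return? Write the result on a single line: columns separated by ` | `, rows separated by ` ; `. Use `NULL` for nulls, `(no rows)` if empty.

9 | NULL ; 1 | 2

Sort by seats asc, tiebreak id asc: (NULL, id=9), (2, id=1), (9, id=6), (16, id=3), (21, id=4) …. Take first 2.
NULLS FIRST: NULL seats rows go before all non-NULL rows (among themselves ordered by id asc).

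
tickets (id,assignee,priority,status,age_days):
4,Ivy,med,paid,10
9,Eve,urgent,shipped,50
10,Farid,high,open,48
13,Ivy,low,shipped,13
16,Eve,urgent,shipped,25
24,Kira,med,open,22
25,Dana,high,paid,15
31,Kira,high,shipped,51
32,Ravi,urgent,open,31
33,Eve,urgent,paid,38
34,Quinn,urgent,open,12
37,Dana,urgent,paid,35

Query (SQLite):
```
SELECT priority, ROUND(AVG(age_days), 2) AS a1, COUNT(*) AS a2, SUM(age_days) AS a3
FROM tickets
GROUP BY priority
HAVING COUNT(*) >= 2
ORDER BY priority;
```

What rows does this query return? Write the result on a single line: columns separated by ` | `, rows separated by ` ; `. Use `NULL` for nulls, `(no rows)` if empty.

high | 38 | 3 | 114 ; med | 16 | 2 | 32 ; urgent | 31.83 | 6 | 191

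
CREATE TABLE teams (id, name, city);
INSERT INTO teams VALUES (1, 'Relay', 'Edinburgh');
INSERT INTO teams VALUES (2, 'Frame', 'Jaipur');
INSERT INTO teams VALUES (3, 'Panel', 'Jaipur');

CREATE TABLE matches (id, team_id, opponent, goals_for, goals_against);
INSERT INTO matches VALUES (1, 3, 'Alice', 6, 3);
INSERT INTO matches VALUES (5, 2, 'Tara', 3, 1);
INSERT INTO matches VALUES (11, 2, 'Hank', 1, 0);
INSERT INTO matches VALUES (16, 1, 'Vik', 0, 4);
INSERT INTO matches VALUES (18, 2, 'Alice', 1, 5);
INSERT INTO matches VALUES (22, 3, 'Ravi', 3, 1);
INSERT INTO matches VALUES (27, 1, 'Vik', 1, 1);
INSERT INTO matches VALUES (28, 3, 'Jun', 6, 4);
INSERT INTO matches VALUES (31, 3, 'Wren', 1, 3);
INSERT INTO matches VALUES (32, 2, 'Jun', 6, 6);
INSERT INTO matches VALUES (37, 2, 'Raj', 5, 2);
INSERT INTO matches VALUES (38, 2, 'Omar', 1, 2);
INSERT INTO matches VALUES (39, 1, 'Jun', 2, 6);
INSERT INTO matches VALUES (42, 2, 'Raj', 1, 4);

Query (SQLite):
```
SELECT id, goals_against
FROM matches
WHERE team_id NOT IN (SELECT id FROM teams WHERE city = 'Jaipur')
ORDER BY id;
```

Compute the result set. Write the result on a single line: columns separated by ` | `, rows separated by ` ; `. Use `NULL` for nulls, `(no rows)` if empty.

Inner query: teams.id where city = 'Jaipur'.
Outer: keep matches rows whose team_id is not in that set.
Inner query → {2, 3}

16 | 4 ; 27 | 1 ; 39 | 6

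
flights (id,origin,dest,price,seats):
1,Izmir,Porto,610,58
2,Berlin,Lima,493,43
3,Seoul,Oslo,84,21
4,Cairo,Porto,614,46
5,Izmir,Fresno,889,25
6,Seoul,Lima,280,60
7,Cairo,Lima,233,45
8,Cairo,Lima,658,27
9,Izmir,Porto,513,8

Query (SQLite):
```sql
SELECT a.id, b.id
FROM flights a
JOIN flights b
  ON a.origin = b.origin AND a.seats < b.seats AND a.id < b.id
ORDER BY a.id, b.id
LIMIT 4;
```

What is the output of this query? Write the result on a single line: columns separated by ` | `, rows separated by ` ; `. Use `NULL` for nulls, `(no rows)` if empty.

3 | 6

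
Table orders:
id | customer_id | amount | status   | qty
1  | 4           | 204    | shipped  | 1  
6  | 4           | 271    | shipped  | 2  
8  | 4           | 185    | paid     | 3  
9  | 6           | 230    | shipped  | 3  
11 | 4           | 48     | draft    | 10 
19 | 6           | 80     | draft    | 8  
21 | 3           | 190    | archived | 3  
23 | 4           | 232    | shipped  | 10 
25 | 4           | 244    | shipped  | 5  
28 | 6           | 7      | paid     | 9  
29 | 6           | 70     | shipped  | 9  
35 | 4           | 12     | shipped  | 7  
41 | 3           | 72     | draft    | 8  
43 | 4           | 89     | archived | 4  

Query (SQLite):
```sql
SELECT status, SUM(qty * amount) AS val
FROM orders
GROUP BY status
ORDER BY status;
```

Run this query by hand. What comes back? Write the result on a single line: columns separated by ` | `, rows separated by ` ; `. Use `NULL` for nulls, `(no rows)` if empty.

For each row compute qty * amount.
Group by status; take SUM of the expression per group.
  archived: ids {21, 43} → SUM(qty * amount)=926
  draft: ids {11, 19, 41} → SUM(qty * amount)=1696
  paid: ids {8, 28} → SUM(qty * amount)=618
  shipped: ids {1, 6, 9, 23, 25, 29, 35} → SUM(qty * amount)=5690

archived | 926 ; draft | 1696 ; paid | 618 ; shipped | 5690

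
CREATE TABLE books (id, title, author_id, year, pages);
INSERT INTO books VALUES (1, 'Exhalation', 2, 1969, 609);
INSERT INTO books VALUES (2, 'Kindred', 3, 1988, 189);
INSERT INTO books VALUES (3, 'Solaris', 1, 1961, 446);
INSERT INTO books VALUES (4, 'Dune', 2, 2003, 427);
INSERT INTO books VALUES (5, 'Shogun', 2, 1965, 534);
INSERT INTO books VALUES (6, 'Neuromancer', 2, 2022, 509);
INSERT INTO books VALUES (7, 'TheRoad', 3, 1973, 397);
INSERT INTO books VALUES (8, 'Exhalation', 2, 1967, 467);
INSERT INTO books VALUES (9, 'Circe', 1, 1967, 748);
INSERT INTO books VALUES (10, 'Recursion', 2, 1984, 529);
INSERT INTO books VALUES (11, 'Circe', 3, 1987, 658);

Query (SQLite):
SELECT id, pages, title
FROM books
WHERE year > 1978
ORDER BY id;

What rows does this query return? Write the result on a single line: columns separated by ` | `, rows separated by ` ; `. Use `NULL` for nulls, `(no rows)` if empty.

2 | 189 | Kindred ; 4 | 427 | Dune ; 6 | 509 | Neuromancer ; 10 | 529 | Recursion ; 11 | 658 | Circe

year > 1978: ids {2, 4, 6, 10, 11}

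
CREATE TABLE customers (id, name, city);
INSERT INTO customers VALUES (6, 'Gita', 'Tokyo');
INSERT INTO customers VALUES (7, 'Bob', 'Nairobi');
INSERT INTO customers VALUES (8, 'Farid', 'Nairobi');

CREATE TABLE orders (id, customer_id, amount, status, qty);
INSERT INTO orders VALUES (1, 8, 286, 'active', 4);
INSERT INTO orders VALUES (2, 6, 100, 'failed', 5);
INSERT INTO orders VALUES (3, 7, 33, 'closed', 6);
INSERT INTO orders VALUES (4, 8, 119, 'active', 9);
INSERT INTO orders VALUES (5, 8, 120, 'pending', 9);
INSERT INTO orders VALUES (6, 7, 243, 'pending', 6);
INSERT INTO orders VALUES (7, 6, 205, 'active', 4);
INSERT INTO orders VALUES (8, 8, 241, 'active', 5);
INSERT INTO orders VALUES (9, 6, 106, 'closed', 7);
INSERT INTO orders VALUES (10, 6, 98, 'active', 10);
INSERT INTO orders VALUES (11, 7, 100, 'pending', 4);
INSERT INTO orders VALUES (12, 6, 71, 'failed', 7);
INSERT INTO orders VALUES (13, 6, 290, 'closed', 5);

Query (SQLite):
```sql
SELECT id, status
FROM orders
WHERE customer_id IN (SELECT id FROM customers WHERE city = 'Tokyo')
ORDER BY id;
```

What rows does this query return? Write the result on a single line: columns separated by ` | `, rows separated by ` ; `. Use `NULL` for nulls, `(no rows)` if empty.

2 | failed ; 7 | active ; 9 | closed ; 10 | active ; 12 | failed ; 13 | closed

Inner query: customers.id where city = 'Tokyo'.
Outer: keep orders rows whose customer_id is in that set.
Inner query → {6}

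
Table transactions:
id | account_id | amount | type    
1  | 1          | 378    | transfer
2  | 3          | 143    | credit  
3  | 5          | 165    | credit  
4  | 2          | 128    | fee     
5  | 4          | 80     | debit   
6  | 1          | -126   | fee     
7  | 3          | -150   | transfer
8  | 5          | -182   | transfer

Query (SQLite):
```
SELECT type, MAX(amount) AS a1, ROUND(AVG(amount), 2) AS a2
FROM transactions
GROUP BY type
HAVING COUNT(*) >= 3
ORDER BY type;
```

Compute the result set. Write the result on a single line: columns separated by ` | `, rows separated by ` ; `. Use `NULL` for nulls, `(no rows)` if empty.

transfer | 378 | 15.33

Group transactions by type.
Per group compute: MAX(amount), ROUND(AVG(amount), 2).
HAVING: drop groups with fewer than 3 rows.
  credit: ids {2, 3} → MAX(amount)=165, ROUND(AVG(amount), 2)=154
  debit: ids {5} → MAX(amount)=80, ROUND(AVG(amount), 2)=80
  fee: ids {4, 6} → MAX(amount)=128, ROUND(AVG(amount), 2)=1
  transfer: ids {1, 7, 8} → MAX(amount)=378, ROUND(AVG(amount), 2)=15.33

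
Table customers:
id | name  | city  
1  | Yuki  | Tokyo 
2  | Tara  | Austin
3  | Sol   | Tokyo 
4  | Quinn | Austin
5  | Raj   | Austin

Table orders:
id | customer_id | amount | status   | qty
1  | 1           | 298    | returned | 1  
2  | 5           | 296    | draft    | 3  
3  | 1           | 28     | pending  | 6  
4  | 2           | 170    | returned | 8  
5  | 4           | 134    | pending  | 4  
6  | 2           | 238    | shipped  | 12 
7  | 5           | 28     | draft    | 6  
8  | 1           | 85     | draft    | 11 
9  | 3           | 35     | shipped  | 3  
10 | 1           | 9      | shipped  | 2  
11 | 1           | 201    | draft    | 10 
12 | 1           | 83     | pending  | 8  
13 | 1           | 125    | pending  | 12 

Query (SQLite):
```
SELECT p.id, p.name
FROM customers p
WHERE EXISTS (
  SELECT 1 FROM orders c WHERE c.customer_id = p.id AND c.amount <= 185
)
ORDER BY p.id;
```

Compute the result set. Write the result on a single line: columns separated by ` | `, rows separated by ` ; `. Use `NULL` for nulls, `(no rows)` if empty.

For each customers row, check whether any orders with matching customer_id has amount <= 185.
Keep rows where that is true.

1 | Yuki ; 2 | Tara ; 3 | Sol ; 4 | Quinn ; 5 | Raj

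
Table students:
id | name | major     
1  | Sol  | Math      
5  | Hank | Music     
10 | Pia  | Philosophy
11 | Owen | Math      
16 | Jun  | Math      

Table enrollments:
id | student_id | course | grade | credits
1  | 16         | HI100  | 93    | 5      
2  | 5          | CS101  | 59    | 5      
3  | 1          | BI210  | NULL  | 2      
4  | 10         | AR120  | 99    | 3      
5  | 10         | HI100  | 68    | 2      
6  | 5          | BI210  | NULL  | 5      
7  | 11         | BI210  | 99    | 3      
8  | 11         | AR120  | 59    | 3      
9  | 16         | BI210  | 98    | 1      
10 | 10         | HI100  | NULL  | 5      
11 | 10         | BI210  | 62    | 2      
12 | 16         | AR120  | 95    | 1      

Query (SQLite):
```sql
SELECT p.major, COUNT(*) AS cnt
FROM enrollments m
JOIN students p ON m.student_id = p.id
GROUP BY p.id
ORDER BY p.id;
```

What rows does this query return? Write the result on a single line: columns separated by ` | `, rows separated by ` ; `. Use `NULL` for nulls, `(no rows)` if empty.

Join each enrollments row to its students via student_id.
Group joined rows by students.id; compute COUNT(*) per group.
  1: ids {3} → COUNT(*)=1
  5: ids {2, 6} → COUNT(*)=2
  10: ids {4, 5, 10, 11} → COUNT(*)=4
  11: ids {7, 8} → COUNT(*)=2
  16: ids {1, 9, 12} → COUNT(*)=3

Math | 1 ; Music | 2 ; Philosophy | 4 ; Math | 2 ; Math | 3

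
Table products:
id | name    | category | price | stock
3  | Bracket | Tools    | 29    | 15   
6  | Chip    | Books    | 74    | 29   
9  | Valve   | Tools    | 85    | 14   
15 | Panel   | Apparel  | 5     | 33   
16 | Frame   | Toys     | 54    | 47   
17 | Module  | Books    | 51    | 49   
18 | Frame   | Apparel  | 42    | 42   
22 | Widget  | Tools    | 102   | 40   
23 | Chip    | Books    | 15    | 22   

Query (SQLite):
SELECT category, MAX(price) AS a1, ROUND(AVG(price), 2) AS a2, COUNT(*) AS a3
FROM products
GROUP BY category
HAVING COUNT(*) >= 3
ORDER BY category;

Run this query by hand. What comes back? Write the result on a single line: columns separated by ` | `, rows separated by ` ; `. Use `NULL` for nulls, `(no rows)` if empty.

Group products by category.
Per group compute: MAX(price), ROUND(AVG(price), 2), COUNT(*).
HAVING: drop groups with fewer than 3 rows.
  Apparel: ids {15, 18} → MAX(price)=42, ROUND(AVG(price), 2)=23.5, COUNT(*)=2
  Books: ids {6, 17, 23} → MAX(price)=74, ROUND(AVG(price), 2)=46.67, COUNT(*)=3
  Tools: ids {3, 9, 22} → MAX(price)=102, ROUND(AVG(price), 2)=72, COUNT(*)=3
  Toys: ids {16} → MAX(price)=54, ROUND(AVG(price), 2)=54, COUNT(*)=1

Books | 74 | 46.67 | 3 ; Tools | 102 | 72 | 3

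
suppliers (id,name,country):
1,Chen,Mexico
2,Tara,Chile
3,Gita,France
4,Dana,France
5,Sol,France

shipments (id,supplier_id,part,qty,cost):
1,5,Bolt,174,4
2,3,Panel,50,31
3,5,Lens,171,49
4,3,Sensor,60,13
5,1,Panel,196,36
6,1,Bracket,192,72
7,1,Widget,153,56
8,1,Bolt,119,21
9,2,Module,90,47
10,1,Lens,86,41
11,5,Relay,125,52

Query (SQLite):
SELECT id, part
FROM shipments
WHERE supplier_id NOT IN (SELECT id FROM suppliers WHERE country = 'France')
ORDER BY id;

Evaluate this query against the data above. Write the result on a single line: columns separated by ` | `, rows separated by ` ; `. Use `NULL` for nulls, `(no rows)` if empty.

Inner query: suppliers.id where country = 'France'.
Outer: keep shipments rows whose supplier_id is not in that set.
Inner query → {3, 4, 5}

5 | Panel ; 6 | Bracket ; 7 | Widget ; 8 | Bolt ; 9 | Module ; 10 | Lens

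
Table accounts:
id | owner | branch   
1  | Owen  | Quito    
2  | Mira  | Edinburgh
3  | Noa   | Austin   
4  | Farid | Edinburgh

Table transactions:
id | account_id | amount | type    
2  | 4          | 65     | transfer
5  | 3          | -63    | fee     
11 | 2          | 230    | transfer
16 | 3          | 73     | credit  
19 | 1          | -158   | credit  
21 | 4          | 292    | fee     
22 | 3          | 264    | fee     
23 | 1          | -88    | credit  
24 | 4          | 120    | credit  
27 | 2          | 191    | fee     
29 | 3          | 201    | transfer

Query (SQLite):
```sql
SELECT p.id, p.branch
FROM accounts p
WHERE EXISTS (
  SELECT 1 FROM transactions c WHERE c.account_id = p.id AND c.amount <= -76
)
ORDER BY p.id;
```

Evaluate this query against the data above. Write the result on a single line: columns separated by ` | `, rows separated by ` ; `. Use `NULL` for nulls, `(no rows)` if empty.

For each accounts row, check whether any transactions with matching account_id has amount <= -76.
Keep rows where that is true.

1 | Quito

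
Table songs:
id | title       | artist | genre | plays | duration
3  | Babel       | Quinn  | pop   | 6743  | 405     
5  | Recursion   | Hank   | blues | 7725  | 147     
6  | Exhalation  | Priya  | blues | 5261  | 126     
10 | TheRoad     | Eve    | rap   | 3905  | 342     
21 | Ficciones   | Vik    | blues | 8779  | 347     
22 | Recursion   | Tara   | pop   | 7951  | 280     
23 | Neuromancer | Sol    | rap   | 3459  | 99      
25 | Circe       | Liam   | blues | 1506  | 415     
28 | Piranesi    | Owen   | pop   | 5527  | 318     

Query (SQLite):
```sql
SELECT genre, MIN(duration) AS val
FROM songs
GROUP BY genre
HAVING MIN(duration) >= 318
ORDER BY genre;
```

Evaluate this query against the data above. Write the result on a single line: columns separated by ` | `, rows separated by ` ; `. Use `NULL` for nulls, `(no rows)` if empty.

(no rows)

Partition songs by genre; compute MIN(duration) within each group.
HAVING: keep groups where MIN(duration) >= 318.
  blues: ids {5, 6, 21, 25} → MIN(duration)=126
  pop: ids {3, 22, 28} → MIN(duration)=280
  rap: ids {10, 23} → MIN(duration)=99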